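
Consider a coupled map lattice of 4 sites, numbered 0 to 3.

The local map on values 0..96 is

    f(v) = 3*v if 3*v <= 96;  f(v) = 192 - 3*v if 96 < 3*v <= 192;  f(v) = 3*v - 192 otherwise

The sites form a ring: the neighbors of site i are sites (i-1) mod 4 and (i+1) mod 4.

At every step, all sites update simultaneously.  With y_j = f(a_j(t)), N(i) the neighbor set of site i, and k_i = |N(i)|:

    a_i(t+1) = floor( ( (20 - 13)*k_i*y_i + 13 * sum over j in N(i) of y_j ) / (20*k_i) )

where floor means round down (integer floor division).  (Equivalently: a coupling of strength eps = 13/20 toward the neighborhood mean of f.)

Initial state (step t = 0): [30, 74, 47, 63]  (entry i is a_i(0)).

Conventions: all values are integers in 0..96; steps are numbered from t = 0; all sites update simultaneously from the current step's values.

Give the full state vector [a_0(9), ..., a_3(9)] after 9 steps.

Simulating step by step:
t=0: [30, 74, 47, 63]
t=1: [42, 56, 28, 46]
t=2: [48, 57, 54, 67]
t=3: [26, 32, 20, 28]
t=4: [85, 78, 79, 74]
t=5: [45, 49, 39, 45]
t=6: [53, 58, 59, 62]
t=7: [19, 21, 13, 17]
t=8: [57, 53, 50, 49]
t=9: [32, 32, 40, 36]

Answer: [32, 32, 40, 36]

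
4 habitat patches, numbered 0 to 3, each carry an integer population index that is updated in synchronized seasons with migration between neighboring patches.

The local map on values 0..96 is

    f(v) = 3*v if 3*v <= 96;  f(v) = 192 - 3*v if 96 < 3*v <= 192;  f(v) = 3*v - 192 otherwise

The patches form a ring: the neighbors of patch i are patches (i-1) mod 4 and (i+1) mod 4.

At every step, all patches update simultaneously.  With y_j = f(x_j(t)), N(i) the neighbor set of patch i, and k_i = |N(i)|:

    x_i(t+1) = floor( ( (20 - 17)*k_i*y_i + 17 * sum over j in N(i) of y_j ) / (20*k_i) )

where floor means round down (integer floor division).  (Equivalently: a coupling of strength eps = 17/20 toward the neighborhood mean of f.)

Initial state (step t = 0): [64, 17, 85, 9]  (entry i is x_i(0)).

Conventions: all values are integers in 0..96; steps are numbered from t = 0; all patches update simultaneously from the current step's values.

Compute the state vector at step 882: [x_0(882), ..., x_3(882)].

Answer: [36, 36, 36, 36]
Key observation: The state at step 22, [36, 36, 36, 36], reappears at step 26: the system is in a cycle of period 4 from step 22 on.  Therefore the state at step 882 equals the state at step 22 + ((882 - 22) mod 4) = 22, which is [36, 36, 36, 36].

Derivation:
t=0: [64, 17, 85, 9]
t=1: [33, 34, 42, 30]
t=2: [90, 81, 86, 81]
t=3: [55, 68, 53, 68]
t=4: [14, 27, 15, 27]
t=5: [75, 49, 75, 49]
t=6: [43, 34, 43, 34]
t=7: [85, 67, 85, 67]
t=8: [17, 54, 17, 54]
t=9: [33, 47, 33, 47]
t=10: [57, 86, 57, 86]
t=11: [59, 27, 59, 27]
t=12: [71, 24, 71, 24]
t=13: [64, 28, 64, 28]
t=14: [71, 12, 71, 12]
t=15: [33, 23, 33, 23]
t=16: [72, 89, 72, 89]
t=17: [67, 31, 67, 31]
t=18: [80, 21, 80, 21]
t=19: [60, 50, 60, 50]
t=20: [37, 16, 37, 16]
t=21: [52, 76, 52, 76]
t=22: [36, 36, 36, 36]
t=23: [84, 84, 84, 84]
t=24: [60, 60, 60, 60]
t=25: [12, 12, 12, 12]
t=26: [36, 36, 36, 36]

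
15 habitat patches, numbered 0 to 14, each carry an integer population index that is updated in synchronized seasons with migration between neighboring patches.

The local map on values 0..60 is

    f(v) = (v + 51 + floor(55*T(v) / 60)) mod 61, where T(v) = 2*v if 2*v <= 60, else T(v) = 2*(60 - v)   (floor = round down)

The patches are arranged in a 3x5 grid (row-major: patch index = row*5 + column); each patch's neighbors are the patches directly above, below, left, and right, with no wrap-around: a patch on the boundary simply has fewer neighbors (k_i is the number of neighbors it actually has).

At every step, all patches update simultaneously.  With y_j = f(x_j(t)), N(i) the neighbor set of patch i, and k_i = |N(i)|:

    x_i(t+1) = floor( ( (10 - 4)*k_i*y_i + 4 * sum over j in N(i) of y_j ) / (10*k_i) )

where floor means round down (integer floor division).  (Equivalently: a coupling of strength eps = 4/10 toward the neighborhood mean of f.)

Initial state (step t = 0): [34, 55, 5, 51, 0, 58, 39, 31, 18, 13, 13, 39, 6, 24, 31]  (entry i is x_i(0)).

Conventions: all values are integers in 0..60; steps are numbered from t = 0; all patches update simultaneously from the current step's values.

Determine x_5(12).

Answer: x_5(12) = 2

Derivation:
t=0: [34, 55, 5, 51, 0, 58, 39, 31, 18, 13, 13, 39, 6, 24, 31]
t=1: [27, 35, 18, 47, 47, 36, 16, 13, 40, 29, 27, 8, 14, 42, 24]
t=2: [6, 16, 37, 50, 50, 11, 26, 26, 13, 23, 7, 16, 23, 14, 37]
t=3: [15, 23, 17, 47, 57, 15, 10, 10, 30, 45, 16, 29, 41, 29, 21]
t=4: [36, 44, 40, 49, 43, 30, 22, 18, 17, 15, 29, 14, 7, 15, 31]
t=5: [8, 10, 16, 41, 20, 18, 39, 35, 39, 26, 15, 27, 19, 27, 20]
t=6: [19, 17, 25, 14, 28, 31, 10, 14, 5, 14, 28, 13, 28, 15, 29]
t=7: [36, 38, 48, 27, 16, 17, 21, 26, 14, 20, 12, 20, 16, 22, 18]
t=8: [14, 19, 37, 19, 31, 33, 38, 18, 27, 41, 31, 42, 34, 45, 44]
t=9: [28, 31, 21, 29, 17, 13, 14, 27, 11, 5, 10, 6, 12, 2, 2]
t=10: [12, 19, 33, 21, 25, 22, 22, 15, 20, 17, 17, 13, 23, 47, 45]
t=11: [33, 37, 23, 45, 53, 46, 46, 35, 45, 37, 38, 34, 48, 49, 20]
t=12: [8, 13, 35, 15, 34, 2, 2, 17, 8, 18, 6, 14, 46, 49, 41]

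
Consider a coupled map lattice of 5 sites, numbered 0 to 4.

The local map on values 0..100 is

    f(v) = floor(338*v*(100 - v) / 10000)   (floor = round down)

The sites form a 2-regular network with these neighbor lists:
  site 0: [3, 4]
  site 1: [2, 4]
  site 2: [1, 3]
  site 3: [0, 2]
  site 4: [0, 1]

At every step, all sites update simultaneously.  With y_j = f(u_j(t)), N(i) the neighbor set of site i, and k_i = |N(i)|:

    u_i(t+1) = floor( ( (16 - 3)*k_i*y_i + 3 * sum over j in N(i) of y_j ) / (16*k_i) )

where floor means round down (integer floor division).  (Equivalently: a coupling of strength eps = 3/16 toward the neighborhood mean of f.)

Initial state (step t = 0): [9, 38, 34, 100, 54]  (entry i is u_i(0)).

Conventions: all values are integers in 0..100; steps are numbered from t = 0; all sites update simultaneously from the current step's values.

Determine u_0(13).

Answer: u_0(13) = 83

Derivation:
t=0: [9, 38, 34, 100, 54]
t=1: [29, 79, 68, 9, 77]
t=2: [64, 57, 67, 35, 59]
t=3: [77, 81, 74, 75, 80]
t=4: [58, 53, 63, 62, 54]
t=5: [81, 83, 78, 79, 83]
t=6: [51, 48, 56, 55, 47]
t=7: [83, 83, 83, 83, 84]
t=8: [46, 46, 47, 47, 45]
t=9: [83, 83, 83, 83, 83]
t=10: [47, 47, 47, 47, 47]
t=11: [84, 84, 84, 84, 84]
t=12: [45, 45, 45, 45, 45]
t=13: [83, 83, 83, 83, 83]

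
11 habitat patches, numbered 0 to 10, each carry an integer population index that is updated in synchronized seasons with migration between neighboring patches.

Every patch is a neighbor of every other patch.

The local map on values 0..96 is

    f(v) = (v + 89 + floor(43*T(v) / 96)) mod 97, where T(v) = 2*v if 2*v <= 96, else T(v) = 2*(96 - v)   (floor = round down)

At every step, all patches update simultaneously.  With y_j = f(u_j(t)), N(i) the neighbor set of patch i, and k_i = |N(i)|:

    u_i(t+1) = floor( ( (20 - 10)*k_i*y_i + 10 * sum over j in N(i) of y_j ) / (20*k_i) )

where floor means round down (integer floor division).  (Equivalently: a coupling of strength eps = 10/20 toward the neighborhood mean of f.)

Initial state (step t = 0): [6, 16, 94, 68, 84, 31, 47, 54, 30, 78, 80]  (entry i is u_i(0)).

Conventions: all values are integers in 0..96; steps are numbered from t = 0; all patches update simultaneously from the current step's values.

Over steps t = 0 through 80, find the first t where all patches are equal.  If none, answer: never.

Simulating step by step:
t=0: [6, 16, 94, 68, 84, 31, 47, 54, 30, 78, 80]  (not all equal)
t=1: [37, 45, 75, 74, 74, 58, 72, 73, 57, 74, 74]  (not all equal)
t=2: [72, 79, 83, 83, 83, 82, 83, 83, 82, 83, 83]  (not all equal)
t=3: [85, 85, 85, 85, 85, 85, 85, 85, 85, 85, 85]  (all equal)

Answer: 3
Key observation: Synchronization is absorbing here: once all patches are equal they stay equal, and step 3 is the first all-equal step.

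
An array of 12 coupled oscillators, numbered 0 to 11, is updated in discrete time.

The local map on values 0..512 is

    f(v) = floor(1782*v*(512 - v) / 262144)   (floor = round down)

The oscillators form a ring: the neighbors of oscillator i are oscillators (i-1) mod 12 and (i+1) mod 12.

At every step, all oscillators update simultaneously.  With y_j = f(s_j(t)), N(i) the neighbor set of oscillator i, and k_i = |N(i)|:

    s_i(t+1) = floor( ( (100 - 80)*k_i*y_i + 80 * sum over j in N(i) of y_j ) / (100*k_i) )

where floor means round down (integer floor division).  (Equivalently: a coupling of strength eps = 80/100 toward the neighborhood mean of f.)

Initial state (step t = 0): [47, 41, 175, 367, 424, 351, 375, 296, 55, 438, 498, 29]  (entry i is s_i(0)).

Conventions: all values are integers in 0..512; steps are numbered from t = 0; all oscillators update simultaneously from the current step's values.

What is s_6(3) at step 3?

Simulating step by step:
t=0: [47, 41, 175, 367, 424, 351, 375, 296, 55, 438, 498, 29]
t=1: [120, 245, 276, 333, 348, 317, 397, 294, 295, 130, 135, 97]
t=2: [350, 393, 428, 412, 407, 362, 404, 385, 395, 379, 313, 320]
t=3: [370, 315, 287, 269, 317, 308, 339, 310, 332, 363, 388, 406]

Answer: s_6(3) = 339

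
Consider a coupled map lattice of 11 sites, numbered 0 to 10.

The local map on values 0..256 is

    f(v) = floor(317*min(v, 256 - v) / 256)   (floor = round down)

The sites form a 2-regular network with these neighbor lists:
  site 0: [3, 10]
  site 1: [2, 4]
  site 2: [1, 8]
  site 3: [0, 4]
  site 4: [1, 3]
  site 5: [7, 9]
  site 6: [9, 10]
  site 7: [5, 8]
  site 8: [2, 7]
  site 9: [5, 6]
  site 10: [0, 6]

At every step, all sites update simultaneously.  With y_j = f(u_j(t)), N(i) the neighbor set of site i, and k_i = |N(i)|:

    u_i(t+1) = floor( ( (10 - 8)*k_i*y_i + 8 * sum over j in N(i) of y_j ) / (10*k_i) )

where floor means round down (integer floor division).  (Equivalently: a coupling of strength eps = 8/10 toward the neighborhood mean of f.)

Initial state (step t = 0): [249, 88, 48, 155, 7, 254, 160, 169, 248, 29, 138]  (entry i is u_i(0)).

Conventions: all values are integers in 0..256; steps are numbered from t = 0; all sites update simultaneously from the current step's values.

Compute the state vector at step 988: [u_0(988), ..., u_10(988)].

Answer: [157, 153, 152, 156, 155, 153, 156, 152, 152, 155, 157]
Key observation: The state at step 28, [157, 153, 152, 156, 155, 153, 156, 152, 152, 155, 157], reappears at step 40: the system is in a cycle of period 12 from step 28 on.  Therefore the state at step 988 equals the state at step 28 + ((988 - 28) mod 12) = 28, which is [157, 153, 152, 156, 155, 153, 156, 152, 152, 155, 157].

Derivation:
t=0: [249, 88, 48, 155, 7, 254, 160, 169, 248, 29, 138]
t=1: [110, 48, 58, 31, 94, 57, 96, 25, 68, 55, 79]
t=2: [81, 86, 71, 108, 62, 53, 89, 67, 57, 88, 121]
t=3: [132, 86, 87, 97, 110, 89, 124, 70, 81, 91, 113]
t=4: [134, 118, 103, 139, 117, 101, 131, 101, 97, 127, 150]
t=5: [140, 137, 131, 146, 144, 137, 146, 123, 124, 143, 148]
t=6: [136, 146, 150, 139, 140, 145, 136, 150, 153, 141, 138]
t=7: [145, 136, 131, 145, 140, 136, 144, 131, 130, 142, 147]
t=8: [135, 148, 152, 139, 142, 147, 137, 152, 154, 142, 136]
t=9: [146, 134, 129, 144, 139, 134, 145, 129, 127, 140, 148]
t=10: [135, 150, 154, 139, 144, 150, 137, 154, 157, 143, 135]
t=11: [147, 131, 126, 143, 137, 132, 144, 126, 125, 139, 148]
t=12: [135, 152, 154, 140, 146, 150, 138, 154, 155, 145, 135]
t=13: [146, 130, 126, 142, 135, 131, 143, 127, 125, 138, 147]
t=14: [137, 153, 155, 142, 148, 152, 139, 154, 156, 146, 136]
t=15: [145, 128, 125, 140, 133, 130, 142, 125, 125, 136, 146]
t=16: [139, 154, 155, 144, 150, 152, 141, 154, 154, 148, 138]
t=17: [142, 127, 125, 137, 131, 129, 140, 126, 125, 134, 143]
t=18: [142, 154, 155, 147, 152, 154, 144, 155, 154, 150, 141]
t=19: [138, 126, 125, 134, 129, 127, 136, 125, 125, 131, 140]
t=20: [146, 155, 154, 151, 154, 154, 148, 155, 154, 152, 146]
t=21: [133, 125, 125, 130, 127, 126, 132, 125, 125, 129, 134]
t=22: [153, 155, 154, 154, 155, 155, 153, 154, 154, 155, 152]
t=23: [127, 125, 125, 126, 125, 125, 126, 125, 126, 125, 127]
t=24: [156, 154, 154, 155, 154, 154, 155, 154, 154, 154, 156]
t=25: [123, 126, 126, 124, 125, 126, 124, 126, 126, 125, 123]
t=26: [152, 155, 156, 153, 154, 155, 153, 156, 156, 154, 152]
t=27: [127, 124, 123, 127, 126, 124, 127, 123, 123, 126, 127]
t=28: [157, 153, 152, 156, 155, 153, 156, 152, 152, 155, 157]
t=29: [122, 126, 127, 123, 125, 126, 123, 127, 128, 125, 122]
t=30: [151, 155, 157, 152, 154, 155, 152, 157, 157, 154, 151]
t=31: [129, 124, 123, 128, 126, 124, 128, 123, 122, 126, 129]
t=32: [157, 153, 152, 156, 155, 153, 156, 152, 151, 155, 157]
t=33: [122, 126, 128, 123, 125, 126, 123, 128, 128, 125, 122]
t=34: [151, 156, 157, 152, 154, 156, 152, 157, 158, 154, 151]
t=35: [129, 123, 122, 128, 125, 123, 128, 122, 121, 125, 129]
t=36: [157, 152, 150, 156, 154, 152, 156, 150, 150, 154, 157]
t=37: [122, 128, 129, 123, 125, 128, 123, 129, 131, 125, 122]
t=38: [151, 156, 156, 152, 154, 156, 152, 156, 156, 154, 151]
t=39: [129, 124, 123, 128, 125, 124, 128, 123, 123, 125, 129]
t=40: [157, 153, 152, 156, 155, 153, 156, 152, 152, 155, 157]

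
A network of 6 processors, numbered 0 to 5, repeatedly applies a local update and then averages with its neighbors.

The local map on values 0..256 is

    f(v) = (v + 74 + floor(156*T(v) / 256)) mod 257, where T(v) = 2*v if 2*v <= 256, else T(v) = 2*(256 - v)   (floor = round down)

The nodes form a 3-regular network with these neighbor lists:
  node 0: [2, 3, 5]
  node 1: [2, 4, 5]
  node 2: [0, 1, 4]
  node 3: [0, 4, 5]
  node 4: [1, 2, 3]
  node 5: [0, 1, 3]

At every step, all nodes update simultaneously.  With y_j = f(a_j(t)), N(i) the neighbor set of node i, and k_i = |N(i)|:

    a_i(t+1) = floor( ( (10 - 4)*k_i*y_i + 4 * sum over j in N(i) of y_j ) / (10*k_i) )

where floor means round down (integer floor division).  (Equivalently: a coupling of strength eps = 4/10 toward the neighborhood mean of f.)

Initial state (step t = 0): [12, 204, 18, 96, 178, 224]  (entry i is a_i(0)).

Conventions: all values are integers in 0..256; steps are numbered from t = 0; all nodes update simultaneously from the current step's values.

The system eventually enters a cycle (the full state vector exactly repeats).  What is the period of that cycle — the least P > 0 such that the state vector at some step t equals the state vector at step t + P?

Answer: 3
Key observation: The state at step 28, [145, 101, 101, 145, 101, 145], reappears at step 31 — and no state repeats earlier — so the cycle the system enters has period 3.

Derivation:
t=0: [12, 204, 18, 96, 178, 224]
t=1: [89, 88, 104, 54, 84, 76]
t=2: [72, 46, 32, 150, 35, 174]
t=3: [183, 157, 161, 120, 146, 121]
t=4: [87, 93, 93, 85, 94, 86]
t=5: [10, 21, 21, 8, 21, 9]
t=6: [98, 116, 116, 95, 116, 96]
t=7: [37, 68, 68, 34, 67, 36]
t=8: [163, 214, 214, 160, 212, 162]
t=9: [91, 83, 83, 92, 83, 91]
t=10: [16, 3, 3, 17, 3, 16]
t=11: [105, 83, 83, 106, 84, 105]
t=12: [43, 7, 7, 44, 9, 43]
t=13: [158, 100, 100, 160, 102, 158]
t=14: [86, 46, 46, 87, 48, 86]
t=15: [29, 154, 154, 31, 156, 29]
t=16: [132, 100, 100, 134, 100, 132]
t=17: [91, 46, 46, 91, 46, 91]
t=18: [39, 154, 154, 39, 154, 39]
t=19: [151, 103, 103, 151, 103, 151]
t=20: [88, 51, 51, 88, 51, 88]
t=21: [35, 163, 163, 35, 163, 35]
t=22: [143, 100, 100, 143, 100, 143]
t=23: [89, 45, 45, 89, 45, 89]
t=24: [35, 151, 151, 35, 151, 35]
t=25: [143, 102, 102, 143, 102, 143]
t=26: [89, 50, 50, 89, 50, 89]
t=27: [36, 161, 161, 36, 161, 36]
t=28: [145, 101, 101, 145, 101, 145]
t=29: [89, 48, 48, 89, 48, 89]
t=30: [36, 157, 157, 36, 157, 36]
t=31: [145, 101, 101, 145, 101, 145]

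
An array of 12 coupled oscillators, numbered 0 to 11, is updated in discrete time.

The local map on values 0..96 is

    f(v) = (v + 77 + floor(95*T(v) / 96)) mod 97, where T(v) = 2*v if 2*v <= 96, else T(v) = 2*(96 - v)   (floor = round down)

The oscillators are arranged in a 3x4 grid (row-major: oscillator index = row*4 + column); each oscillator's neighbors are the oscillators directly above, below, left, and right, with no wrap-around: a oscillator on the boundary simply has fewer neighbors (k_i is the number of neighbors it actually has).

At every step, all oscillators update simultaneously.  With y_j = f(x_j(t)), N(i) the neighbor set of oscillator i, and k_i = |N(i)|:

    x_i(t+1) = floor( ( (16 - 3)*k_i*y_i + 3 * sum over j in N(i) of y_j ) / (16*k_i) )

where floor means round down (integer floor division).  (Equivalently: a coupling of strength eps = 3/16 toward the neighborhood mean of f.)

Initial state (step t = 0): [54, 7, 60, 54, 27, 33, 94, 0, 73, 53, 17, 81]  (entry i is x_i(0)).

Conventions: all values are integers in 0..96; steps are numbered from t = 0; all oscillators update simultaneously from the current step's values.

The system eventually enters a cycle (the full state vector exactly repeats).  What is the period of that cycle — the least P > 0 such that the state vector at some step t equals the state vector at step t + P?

Simulating step by step:
t=0: [54, 7, 60, 54, 27, 33, 94, 0, 73, 53, 17, 81]
t=1: [21, 7, 17, 24, 54, 70, 71, 74, 8, 23, 36, 83]
t=2: [36, 4, 27, 44, 19, 6, 8, 8, 8, 44, 79, 79]
t=3: [82, 86, 55, 17, 40, 82, 14, 9, 7, 23, 81, 83]
t=4: [80, 81, 23, 26, 12, 79, 26, 13, 4, 50, 82, 80]
t=5: [83, 87, 51, 52, 29, 83, 57, 27, 75, 36, 83, 83]
t=6: [85, 80, 26, 25, 70, 83, 25, 56, 92, 87, 83, 85]
t=7: [78, 88, 58, 50, 19, 82, 55, 26, 72, 84, 85, 79]
t=8: [86, 79, 20, 26, 40, 82, 27, 54, 13, 81, 82, 88]
t=9: [77, 88, 44, 51, 13, 83, 59, 28, 23, 85, 86, 77]
t=10: [85, 79, 18, 25, 29, 80, 23, 59, 48, 83, 81, 90]
t=11: [84, 87, 38, 48, 66, 87, 49, 23, 35, 84, 86, 75]
t=12: [79, 84, 84, 34, 22, 77, 34, 48, 77, 86, 82, 90]
t=13: [87, 87, 86, 76, 54, 90, 79, 36, 88, 86, 87, 76]
t=14: [78, 83, 86, 93, 31, 78, 90, 88, 77, 84, 85, 93]
t=15: [90, 88, 84, 79, 76, 90, 82, 82, 91, 87, 85, 79]
t=16: [82, 83, 87, 91, 92, 82, 88, 89, 81, 83, 86, 91]
t=17: [87, 87, 83, 80, 80, 88, 83, 81, 88, 88, 84, 80]
t=18: [84, 84, 87, 90, 89, 83, 87, 90, 83, 83, 87, 90]
t=19: [86, 86, 84, 81, 83, 87, 84, 81, 87, 87, 84, 81]
t=20: [85, 85, 87, 89, 87, 84, 87, 89, 84, 84, 87, 89]
t=21: [85, 85, 84, 82, 84, 86, 84, 82, 86, 86, 84, 82]
t=22: [86, 86, 87, 88, 86, 85, 87, 88, 85, 85, 87, 88]
t=23: [85, 85, 84, 83, 85, 85, 84, 83, 85, 85, 84, 83]
t=24: [86, 86, 87, 87, 86, 86, 87, 87, 86, 86, 87, 87]
t=25: [85, 84, 84, 84, 85, 84, 84, 84, 85, 84, 84, 84]
t=26: [86, 86, 87, 87, 86, 86, 87, 87, 86, 86, 87, 87]

Answer: 2
Key observation: The state at step 24, [86, 86, 87, 87, 86, 86, 87, 87, 86, 86, 87, 87], reappears at step 26 — and no state repeats earlier — so the cycle the system enters has period 2.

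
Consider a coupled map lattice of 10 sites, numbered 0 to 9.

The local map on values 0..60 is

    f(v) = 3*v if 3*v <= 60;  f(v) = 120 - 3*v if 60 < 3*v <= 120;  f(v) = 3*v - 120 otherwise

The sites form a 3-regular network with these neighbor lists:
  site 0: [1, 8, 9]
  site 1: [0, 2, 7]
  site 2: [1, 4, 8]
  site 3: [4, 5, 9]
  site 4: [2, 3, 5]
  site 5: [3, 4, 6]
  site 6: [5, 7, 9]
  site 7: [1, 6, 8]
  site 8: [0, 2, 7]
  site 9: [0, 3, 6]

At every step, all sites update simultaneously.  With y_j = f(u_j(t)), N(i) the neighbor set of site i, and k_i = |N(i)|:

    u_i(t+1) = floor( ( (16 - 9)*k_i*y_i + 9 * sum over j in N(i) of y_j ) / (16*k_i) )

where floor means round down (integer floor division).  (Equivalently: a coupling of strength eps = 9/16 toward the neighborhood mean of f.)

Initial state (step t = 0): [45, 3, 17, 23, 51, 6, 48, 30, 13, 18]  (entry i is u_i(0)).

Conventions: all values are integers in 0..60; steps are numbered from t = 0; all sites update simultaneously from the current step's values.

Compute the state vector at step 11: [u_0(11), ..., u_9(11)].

Simulating step by step:
t=0: [45, 3, 17, 23, 51, 6, 48, 30, 13, 18]
t=1: [25, 21, 37, 42, 36, 28, 29, 26, 35, 40]
t=2: [33, 42, 19, 11, 14, 25, 29, 38, 24, 15]
t=3: [27, 18, 42, 39, 43, 39, 32, 18, 36, 36]
t=4: [31, 42, 16, 5, 6, 8, 23, 40, 23, 17]
t=5: [32, 16, 35, 24, 24, 26, 36, 20, 36, 39]
t=6: [22, 39, 26, 38, 40, 38, 24, 39, 23, 17]
t=7: [43, 19, 28, 13, 10, 12, 32, 20, 40, 42]
t=8: [15, 44, 32, 30, 33, 33, 29, 41, 19, 16]
t=9: [41, 18, 27, 30, 23, 24, 27, 20, 38, 41]
t=10: [13, 42, 37, 32, 44, 43, 37, 44, 21, 14]
t=11: [36, 13, 18, 22, 13, 12, 15, 18, 36, 31]

Answer: [36, 13, 18, 22, 13, 12, 15, 18, 36, 31]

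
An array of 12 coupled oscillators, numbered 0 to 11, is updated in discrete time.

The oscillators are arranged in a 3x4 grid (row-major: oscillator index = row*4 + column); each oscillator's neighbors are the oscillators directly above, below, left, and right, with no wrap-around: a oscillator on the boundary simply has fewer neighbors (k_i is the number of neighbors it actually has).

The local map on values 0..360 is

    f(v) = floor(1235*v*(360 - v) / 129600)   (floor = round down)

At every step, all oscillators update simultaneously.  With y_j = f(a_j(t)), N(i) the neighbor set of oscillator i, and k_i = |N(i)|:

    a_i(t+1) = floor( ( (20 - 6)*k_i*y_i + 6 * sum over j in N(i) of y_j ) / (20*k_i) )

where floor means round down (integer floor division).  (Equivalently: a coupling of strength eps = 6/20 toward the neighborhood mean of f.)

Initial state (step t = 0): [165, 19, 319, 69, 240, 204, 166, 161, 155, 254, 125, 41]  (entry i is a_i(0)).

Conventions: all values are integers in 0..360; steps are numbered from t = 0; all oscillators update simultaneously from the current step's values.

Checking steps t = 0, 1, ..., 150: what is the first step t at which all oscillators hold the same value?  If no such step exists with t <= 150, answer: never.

Answer: never
Key observation: The state at step 23 reappears at step 27 — the system is in a cycle of period 4 from step 23 on.  No step 0..27 is synchronized, and the cycle repeats forever, so no step up to 150 (or ever) has all oscillators equal.

Derivation:
t=0: [165, 19, 319, 69, 240, 204, 166, 161, 155, 254, 125, 41]  (not all equal)
t=1: [264, 116, 142, 198, 282, 279, 290, 275, 290, 267, 263, 174]  (not all equal)
t=2: [240, 263, 282, 290, 211, 218, 208, 236, 201, 230, 243, 285]  (not all equal)
t=3: [273, 247, 220, 208, 296, 290, 289, 264, 300, 285, 267, 224]  (not all equal)
t=4: [224, 256, 281, 290, 185, 198, 208, 247, 177, 202, 234, 274]  (not all equal)
t=5: [287, 257, 222, 206, 305, 300, 290, 257, 307, 302, 278, 238]  (not all equal)
t=6: [200, 242, 278, 292, 163, 177, 204, 253, 157, 170, 215, 263]  (not all equal)
t=7: [299, 273, 228, 203, 305, 304, 293, 253, 303, 305, 293, 253]  (not all equal)
t=8: [178, 220, 271, 293, 161, 168, 197, 254, 162, 162, 191, 246]  (not all equal)
t=9: [305, 289, 238, 203, 305, 305, 295, 255, 305, 305, 302, 271]  (not all equal)
t=10: [164, 195, 261, 291, 159, 163, 191, 249, 159, 159, 173, 223]  (not all equal)
t=11: [305, 299, 252, 210, 304, 305, 299, 263, 304, 304, 305, 289]  (not all equal)
t=12: [161, 178, 245, 285, 161, 161, 182, 236, 162, 161, 164, 196]  (not all equal)
t=13: [305, 303, 269, 224, 305, 305, 302, 276, 305, 305, 306, 301]  (not all equal)
t=14: [159, 169, 225, 270, 159, 159, 173, 216, 159, 158, 159, 174]  (not all equal)
t=15: [304, 304, 286, 249, 304, 304, 305, 291, 304, 304, 304, 305]  (not all equal)
t=16: [162, 165, 199, 242, 162, 161, 165, 191, 162, 162, 161, 164]  (not all equal)
t=17: [305, 305, 301, 282, 305, 305, 305, 303, 305, 305, 305, 306]  (not all equal)
t=18: [159, 160, 171, 196, 159, 159, 160, 167, 159, 159, 158, 158]  (not all equal)
t=19: [304, 304, 306, 306, 304, 304, 304, 306, 304, 304, 304, 304]  (not all equal)
t=20: [162, 161, 158, 157, 162, 162, 161, 158, 162, 162, 162, 161]  (not all equal)
t=21: [305, 304, 304, 303, 305, 305, 304, 304, 305, 305, 305, 304]  (not all equal)
t=22: [159, 161, 162, 163, 159, 159, 161, 162, 159, 159, 159, 161]  (not all equal)
t=23: [304, 304, 305, 305, 304, 304, 304, 305, 304, 304, 304, 304]  (not all equal)
t=24: [162, 161, 159, 159, 162, 162, 161, 159, 162, 162, 162, 161]  (not all equal)
t=25: [305, 304, 304, 304, 305, 305, 304, 304, 305, 305, 305, 304]  (not all equal)
t=26: [159, 161, 162, 162, 159, 159, 161, 162, 159, 159, 159, 161]  (not all equal)
t=27: [304, 304, 305, 305, 304, 304, 304, 305, 304, 304, 304, 304]  (not all equal)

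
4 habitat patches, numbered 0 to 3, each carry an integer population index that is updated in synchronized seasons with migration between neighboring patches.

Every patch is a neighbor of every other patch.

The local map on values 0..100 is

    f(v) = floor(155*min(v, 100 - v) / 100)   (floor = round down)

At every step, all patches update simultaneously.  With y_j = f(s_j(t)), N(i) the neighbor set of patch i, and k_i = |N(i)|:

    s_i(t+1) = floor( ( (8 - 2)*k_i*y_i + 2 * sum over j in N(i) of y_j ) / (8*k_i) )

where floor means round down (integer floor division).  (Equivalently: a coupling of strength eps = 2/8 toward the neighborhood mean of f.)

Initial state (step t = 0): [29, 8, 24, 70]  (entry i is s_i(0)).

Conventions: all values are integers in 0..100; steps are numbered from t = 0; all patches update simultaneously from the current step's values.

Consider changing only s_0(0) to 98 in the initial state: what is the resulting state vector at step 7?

Simulating step by step:
t=0: [98, 8, 24, 70]
t=1: [10, 16, 32, 38]
t=2: [22, 28, 44, 50]
t=3: [41, 47, 63, 69]
t=4: [62, 68, 58, 52]
t=5: [59, 53, 63, 69]
t=6: [62, 68, 58, 52]
t=7: [59, 53, 63, 69]

Answer: [59, 53, 63, 69]
Key observation: This trace re-runs the system from the modified initial state.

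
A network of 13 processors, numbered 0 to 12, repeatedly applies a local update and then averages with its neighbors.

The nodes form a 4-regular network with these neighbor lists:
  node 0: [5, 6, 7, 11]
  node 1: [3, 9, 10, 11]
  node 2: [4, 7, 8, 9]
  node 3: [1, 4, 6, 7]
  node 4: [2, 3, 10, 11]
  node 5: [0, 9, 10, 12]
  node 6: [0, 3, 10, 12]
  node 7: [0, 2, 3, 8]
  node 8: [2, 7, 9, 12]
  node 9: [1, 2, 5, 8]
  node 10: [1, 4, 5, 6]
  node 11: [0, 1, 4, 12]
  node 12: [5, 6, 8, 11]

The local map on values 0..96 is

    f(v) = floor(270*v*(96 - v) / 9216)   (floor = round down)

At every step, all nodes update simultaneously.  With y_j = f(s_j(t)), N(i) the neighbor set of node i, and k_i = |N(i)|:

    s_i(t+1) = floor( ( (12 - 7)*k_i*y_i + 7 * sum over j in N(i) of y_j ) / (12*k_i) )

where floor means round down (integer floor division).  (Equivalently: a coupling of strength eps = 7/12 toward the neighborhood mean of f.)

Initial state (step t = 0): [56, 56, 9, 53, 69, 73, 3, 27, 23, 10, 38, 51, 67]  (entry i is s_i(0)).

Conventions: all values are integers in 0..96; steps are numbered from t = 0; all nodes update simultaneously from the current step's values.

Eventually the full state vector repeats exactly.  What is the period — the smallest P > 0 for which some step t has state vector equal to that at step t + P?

Simulating step by step:
t=0: [56, 56, 9, 53, 69, 73, 3, 27, 23, 10, 38, 51, 67]
t=1: [53, 59, 35, 53, 54, 51, 39, 51, 43, 37, 52, 62, 48]
t=2: [65, 63, 64, 65, 64, 66, 65, 65, 65, 63, 65, 63, 65]
t=3: [59, 59, 59, 59, 59, 58, 59, 59, 59, 59, 59, 59, 59]
t=4: [63, 63, 63, 63, 63, 63, 63, 63, 63, 63, 63, 63, 63]
t=5: [60, 60, 60, 60, 60, 60, 60, 60, 60, 60, 60, 60, 60]
t=6: [63, 63, 63, 63, 63, 63, 63, 63, 63, 63, 63, 63, 63]

Answer: 2
Key observation: The state at step 4, [63, 63, 63, 63, 63, 63, 63, 63, 63, 63, 63, 63, 63], reappears at step 6 — and no state repeats earlier — so the cycle the system enters has period 2.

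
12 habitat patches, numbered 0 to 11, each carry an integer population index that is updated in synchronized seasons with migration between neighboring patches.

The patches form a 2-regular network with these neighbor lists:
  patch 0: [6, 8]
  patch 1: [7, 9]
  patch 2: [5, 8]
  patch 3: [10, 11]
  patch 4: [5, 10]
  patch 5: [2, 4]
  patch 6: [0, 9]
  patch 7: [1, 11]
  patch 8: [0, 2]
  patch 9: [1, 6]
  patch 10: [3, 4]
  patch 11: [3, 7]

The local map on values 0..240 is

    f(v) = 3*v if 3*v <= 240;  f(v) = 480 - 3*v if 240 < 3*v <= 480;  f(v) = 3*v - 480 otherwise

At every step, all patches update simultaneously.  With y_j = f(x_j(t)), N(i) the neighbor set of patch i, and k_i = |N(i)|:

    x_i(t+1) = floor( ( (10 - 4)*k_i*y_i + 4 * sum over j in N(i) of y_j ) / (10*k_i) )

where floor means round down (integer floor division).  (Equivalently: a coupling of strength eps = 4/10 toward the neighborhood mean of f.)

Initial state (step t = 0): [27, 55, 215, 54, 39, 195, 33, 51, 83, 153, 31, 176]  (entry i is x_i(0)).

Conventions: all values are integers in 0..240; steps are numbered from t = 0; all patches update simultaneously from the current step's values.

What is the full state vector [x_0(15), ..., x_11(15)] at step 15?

Answer: [131, 168, 139, 138, 78, 94, 179, 174, 108, 180, 87, 155]

Derivation:
t=0: [27, 55, 215, 54, 39, 195, 33, 51, 83, 153, 31, 176]
t=1: [114, 133, 166, 125, 109, 119, 79, 134, 187, 65, 111, 91]
t=2: [146, 103, 51, 133, 145, 108, 208, 104, 79, 180, 139, 160]
t=3: [101, 148, 170, 61, 70, 133, 106, 135, 181, 99, 63, 49]
t=4: [151, 73, 46, 177, 180, 96, 169, 81, 79, 149, 192, 139]
t=5: [69, 185, 168, 62, 93, 154, 28, 198, 175, 69, 79, 95]
t=6: [150, 109, 27, 198, 171, 55, 133, 122, 73, 156, 219, 177]
t=7: [78, 117, 125, 114, 88, 121, 57, 109, 153, 54, 135, 76]
t=8: [178, 140, 90, 143, 168, 134, 181, 163, 80, 157, 115, 195]
t=9: [93, 39, 189, 78, 57, 93, 50, 38, 196, 30, 96, 75]
t=10: [172, 111, 114, 223, 181, 172, 148, 136, 122, 107, 196, 204]
t=11: [51, 134, 112, 161, 66, 61, 60, 99, 103, 132, 115, 131]
t=12: [162, 100, 157, 46, 182, 178, 155, 142, 162, 102, 121, 89]
t=13: [7, 153, 17, 148, 73, 47, 45, 111, 6, 143, 111, 166]
t=14: [43, 52, 62, 54, 189, 138, 95, 96, 25, 61, 139, 47]
t=15: [131, 168, 139, 138, 78, 94, 179, 174, 108, 180, 87, 155]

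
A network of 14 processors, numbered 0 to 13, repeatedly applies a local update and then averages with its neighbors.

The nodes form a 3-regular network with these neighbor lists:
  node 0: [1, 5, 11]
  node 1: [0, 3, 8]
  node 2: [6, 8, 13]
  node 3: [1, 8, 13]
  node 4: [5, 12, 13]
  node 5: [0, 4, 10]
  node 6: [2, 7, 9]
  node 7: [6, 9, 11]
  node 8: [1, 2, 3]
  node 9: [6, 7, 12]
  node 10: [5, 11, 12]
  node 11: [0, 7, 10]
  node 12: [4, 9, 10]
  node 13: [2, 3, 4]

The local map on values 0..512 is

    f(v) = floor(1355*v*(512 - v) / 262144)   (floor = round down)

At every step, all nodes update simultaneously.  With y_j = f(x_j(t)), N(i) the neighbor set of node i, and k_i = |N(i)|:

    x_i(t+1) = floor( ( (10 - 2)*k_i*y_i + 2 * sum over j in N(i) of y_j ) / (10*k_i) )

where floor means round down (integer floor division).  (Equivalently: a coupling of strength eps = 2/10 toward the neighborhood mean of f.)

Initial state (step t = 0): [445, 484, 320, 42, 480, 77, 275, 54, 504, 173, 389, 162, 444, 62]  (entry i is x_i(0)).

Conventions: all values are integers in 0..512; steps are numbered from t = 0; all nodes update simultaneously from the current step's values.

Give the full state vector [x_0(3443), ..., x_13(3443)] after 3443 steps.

Answer: [318, 318, 318, 318, 318, 318, 318, 318, 318, 318, 318, 318, 318, 318]
Key observation: The state at step 9, [318, 318, 318, 318, 318, 318, 318, 318, 318, 318, 318, 318, 318, 318], reappears at step 10: the system is in a cycle of period 1 from step 9 on.  Therefore the state at step 3443 equals the state at step 9 + ((3443 - 9) mod 1) = 9, which is [318, 318, 318, 318, 318, 318, 318, 318, 318, 318, 318, 318, 318, 318].

Derivation:
t=0: [445, 484, 320, 42, 480, 77, 275, 54, 504, 173, 389, 162, 444, 62]
t=1: [158, 74, 286, 97, 94, 170, 318, 163, 48, 283, 239, 269, 166, 148]
t=2: [284, 174, 314, 203, 220, 295, 318, 301, 139, 327, 331, 330, 295, 272]
t=3: [330, 304, 318, 319, 332, 329, 318, 325, 276, 314, 311, 312, 327, 334]
t=4: [311, 325, 318, 319, 308, 311, 317, 315, 332, 319, 321, 320, 313, 308]
t=5: [322, 314, 317, 317, 323, 322, 318, 319, 309, 318, 316, 317, 320, 323]
t=6: [316, 320, 319, 319, 315, 316, 318, 318, 323, 317, 319, 318, 317, 315]
t=7: [319, 317, 317, 317, 319, 319, 318, 318, 315, 318, 318, 318, 319, 319]
t=8: [318, 319, 318, 319, 318, 318, 318, 318, 319, 318, 318, 318, 318, 318]
t=9: [318, 318, 318, 318, 318, 318, 318, 318, 318, 318, 318, 318, 318, 318]
t=10: [318, 318, 318, 318, 318, 318, 318, 318, 318, 318, 318, 318, 318, 318]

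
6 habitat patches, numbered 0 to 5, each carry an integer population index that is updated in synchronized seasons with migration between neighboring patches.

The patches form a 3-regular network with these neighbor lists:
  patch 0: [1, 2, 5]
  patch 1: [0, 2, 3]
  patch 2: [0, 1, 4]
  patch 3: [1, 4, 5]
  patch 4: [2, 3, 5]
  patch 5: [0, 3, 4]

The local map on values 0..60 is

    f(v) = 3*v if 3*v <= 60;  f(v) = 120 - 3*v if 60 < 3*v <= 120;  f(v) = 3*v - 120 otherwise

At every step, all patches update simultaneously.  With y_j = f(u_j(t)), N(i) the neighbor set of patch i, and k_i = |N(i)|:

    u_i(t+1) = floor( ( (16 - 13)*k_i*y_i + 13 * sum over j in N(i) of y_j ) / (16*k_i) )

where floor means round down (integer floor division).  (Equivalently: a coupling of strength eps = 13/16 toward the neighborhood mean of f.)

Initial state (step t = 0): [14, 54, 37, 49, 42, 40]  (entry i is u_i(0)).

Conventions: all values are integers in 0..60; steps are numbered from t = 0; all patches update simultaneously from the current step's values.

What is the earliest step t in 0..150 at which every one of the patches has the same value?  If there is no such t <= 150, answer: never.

Answer: never
Key observation: The state at step 20 reappears at step 24 — the system is in a cycle of period 4 from step 20 on.  No step 0..24 is synchronized, and the cycle repeats forever, so no step up to 150 (or ever) has all patches equal.

Derivation:
t=0: [14, 54, 37, 49, 42, 40]  (not all equal)
t=1: [21, 29, 26, 18, 10, 20]  (not all equal)
t=2: [47, 47, 40, 43, 47, 49]  (not all equal)
t=3: [16, 12, 17, 20, 13, 18]  (not all equal)
t=4: [47, 49, 42, 46, 52, 49]  (not all equal)
t=5: [20, 17, 23, 27, 20, 25]  (not all equal)
t=6: [51, 50, 55, 49, 47, 51]  (not all equal)
t=7: [35, 34, 31, 27, 32, 28]  (not all equal)
t=8: [24, 25, 20, 28, 32, 27]  (not all equal)
t=9: [48, 47, 42, 36, 41, 36]  (not all equal)
t=10: [15, 15, 14, 12, 8, 12]  (not all equal)
t=11: [41, 41, 38, 35, 35, 35]  (not all equal)
t=12: [7, 7, 6, 11, 12, 11]  (not all equal)
t=13: [23, 23, 24, 30, 29, 30]  (not all equal)
t=14: [44, 44, 45, 36, 35, 36]  (not all equal)
t=15: [12, 12, 13, 12, 13, 12]  (not all equal)
t=16: [36, 36, 37, 36, 37, 36]  (not all equal)
t=17: [11, 11, 10, 11, 10, 11]  (not all equal)
t=18: [32, 32, 31, 32, 31, 32]  (not all equal)
t=19: [24, 24, 25, 24, 25, 24]  (not all equal)
t=20: [47, 47, 46, 47, 46, 47]  (not all equal)
t=21: [20, 20, 19, 20, 19, 20]  (not all equal)
t=22: [59, 59, 58, 59, 58, 59]  (not all equal)
t=23: [56, 56, 55, 56, 55, 56]  (not all equal)
t=24: [47, 47, 46, 47, 46, 47]  (not all equal)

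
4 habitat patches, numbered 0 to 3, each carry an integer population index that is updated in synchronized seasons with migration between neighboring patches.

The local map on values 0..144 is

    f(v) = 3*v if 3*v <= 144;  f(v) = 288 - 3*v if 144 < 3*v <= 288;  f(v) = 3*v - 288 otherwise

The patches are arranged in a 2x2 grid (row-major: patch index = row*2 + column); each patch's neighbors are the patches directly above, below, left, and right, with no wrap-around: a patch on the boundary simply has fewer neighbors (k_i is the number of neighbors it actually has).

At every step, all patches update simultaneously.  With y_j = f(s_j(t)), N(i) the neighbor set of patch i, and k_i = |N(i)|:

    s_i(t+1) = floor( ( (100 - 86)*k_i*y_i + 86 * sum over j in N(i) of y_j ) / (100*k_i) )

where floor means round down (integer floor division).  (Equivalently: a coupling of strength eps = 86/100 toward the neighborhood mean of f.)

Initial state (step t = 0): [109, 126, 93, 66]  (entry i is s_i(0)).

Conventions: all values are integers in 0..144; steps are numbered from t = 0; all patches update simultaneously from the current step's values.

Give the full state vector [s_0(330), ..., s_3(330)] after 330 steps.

Simulating step by step:
t=0: [109, 126, 93, 66]
t=1: [48, 68, 56, 55]
t=2: [107, 126, 131, 104]
t=3: [88, 37, 39, 87]
t=4: [101, 37, 38, 101]
t=5: [98, 28, 28, 98]
t=6: [73, 16, 16, 73]
t=7: [50, 66, 66, 50]
t=8: [96, 131, 131, 96]
t=9: [90, 14, 14, 90]
t=10: [38, 21, 21, 38]
t=11: [70, 106, 106, 70]
t=12: [36, 71, 71, 36]
t=13: [79, 103, 103, 79]
t=14: [25, 46, 46, 25]
t=15: [129, 83, 83, 129]
t=16: [47, 90, 90, 47]
t=17: [35, 123, 123, 35]
t=18: [84, 101, 101, 84]
t=19: [17, 33, 33, 17]
t=20: [92, 57, 57, 92]
t=21: [102, 26, 26, 102]
t=22: [69, 26, 26, 69]
t=23: [78, 80, 80, 78]
t=24: [48, 53, 53, 48]
t=25: [131, 141, 141, 131]
t=26: [130, 109, 109, 130]
t=27: [47, 93, 93, 47]
t=28: [27, 122, 122, 27]
t=29: [78, 80, 80, 78]

Answer: [48, 53, 53, 48]
Key observation: The state at step 23, [78, 80, 80, 78], reappears at step 29: the system is in a cycle of period 6 from step 23 on.  Therefore the state at step 330 equals the state at step 23 + ((330 - 23) mod 6) = 24, which is [48, 53, 53, 48].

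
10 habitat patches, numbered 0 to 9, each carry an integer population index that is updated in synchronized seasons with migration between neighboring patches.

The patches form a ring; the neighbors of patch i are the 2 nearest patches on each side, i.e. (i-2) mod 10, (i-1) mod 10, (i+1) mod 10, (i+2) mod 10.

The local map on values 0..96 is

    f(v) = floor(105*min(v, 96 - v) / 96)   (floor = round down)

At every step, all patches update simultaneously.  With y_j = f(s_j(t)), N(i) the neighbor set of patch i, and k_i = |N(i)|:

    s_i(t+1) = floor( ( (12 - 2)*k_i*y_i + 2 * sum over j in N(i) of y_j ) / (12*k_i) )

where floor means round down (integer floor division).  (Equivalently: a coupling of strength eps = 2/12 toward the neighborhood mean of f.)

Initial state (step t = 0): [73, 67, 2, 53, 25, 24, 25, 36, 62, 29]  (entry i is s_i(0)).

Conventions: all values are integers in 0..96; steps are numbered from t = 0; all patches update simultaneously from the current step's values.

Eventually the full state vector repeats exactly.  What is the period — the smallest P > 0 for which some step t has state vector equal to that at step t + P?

Simulating step by step:
t=0: [73, 67, 2, 53, 25, 24, 25, 36, 62, 29]
t=1: [25, 30, 7, 42, 26, 27, 27, 37, 35, 31]
t=2: [27, 31, 11, 41, 27, 30, 29, 38, 37, 33]
t=3: [29, 32, 15, 41, 29, 32, 31, 39, 39, 35]
t=4: [31, 34, 19, 41, 31, 35, 33, 41, 41, 37]
t=5: [33, 36, 22, 42, 33, 38, 36, 43, 43, 39]
t=6: [36, 38, 26, 43, 36, 41, 39, 46, 46, 42]
t=7: [39, 40, 30, 45, 39, 44, 42, 49, 49, 45]
t=8: [42, 43, 34, 47, 42, 47, 45, 50, 50, 48]
t=9: [45, 46, 38, 50, 45, 50, 49, 50, 49, 51]
t=10: [48, 49, 42, 49, 48, 50, 50, 50, 50, 49]
t=11: [51, 50, 46, 50, 51, 50, 50, 50, 50, 50]
t=12: [49, 49, 49, 49, 49, 49, 49, 50, 49, 49]
t=13: [51, 51, 51, 51, 51, 50, 50, 50, 50, 50]
t=14: [49, 49, 49, 49, 49, 49, 49, 50, 49, 49]

Answer: 2
Key observation: The state at step 12, [49, 49, 49, 49, 49, 49, 49, 50, 49, 49], reappears at step 14 — and no state repeats earlier — so the cycle the system enters has period 2.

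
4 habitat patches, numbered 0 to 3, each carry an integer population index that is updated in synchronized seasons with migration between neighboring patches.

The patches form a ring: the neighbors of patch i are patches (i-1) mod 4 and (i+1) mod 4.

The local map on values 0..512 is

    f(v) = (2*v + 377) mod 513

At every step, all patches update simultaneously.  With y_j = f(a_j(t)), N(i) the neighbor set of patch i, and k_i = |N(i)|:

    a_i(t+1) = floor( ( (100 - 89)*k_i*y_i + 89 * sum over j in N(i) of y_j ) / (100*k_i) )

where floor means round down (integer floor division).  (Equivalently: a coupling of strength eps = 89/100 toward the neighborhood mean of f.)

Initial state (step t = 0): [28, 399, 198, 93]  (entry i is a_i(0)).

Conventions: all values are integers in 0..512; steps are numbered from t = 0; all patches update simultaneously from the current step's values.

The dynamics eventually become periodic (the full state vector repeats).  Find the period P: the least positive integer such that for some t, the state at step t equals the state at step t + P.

Answer: 18
Key observation: The state at step 41, [229, 229, 229, 229], reappears at step 59 — and no state repeats earlier — so the cycle the system enters has period 18.

Derivation:
t=0: [28, 399, 198, 93]
t=1: [136, 324, 117, 313]
t=2: [460, 160, 456, 158]
t=3: [191, 257, 190, 257]
t=4: [363, 259, 363, 259]
t=5: [348, 110, 348, 110]
t=6: [79, 51, 79, 51]
t=7: [428, 72, 428, 72]
t=8: [29, 185, 29, 185]
t=9: [256, 412, 256, 412]
t=10: [197, 353, 197, 353]
t=11: [79, 235, 79, 235]
t=12: [299, 56, 299, 56]
t=13: [486, 464, 486, 464]
t=14: [283, 318, 283, 318]
t=15: [492, 437, 492, 437]
t=16: [237, 322, 237, 322]
t=17: [489, 356, 489, 356]
t=18: [92, 299, 92, 299]
t=19: [416, 93, 416, 93]
t=20: [64, 168, 64, 168]
t=21: [233, 471, 233, 471]
t=22: [297, 325, 297, 325]
t=23: [51, 407, 51, 407]
t=24: [199, 444, 199, 444]
t=25: [241, 259, 241, 259]
t=26: [378, 349, 378, 349]
t=27: [55, 100, 55, 100]
t=28: [110, 440, 110, 440]
t=29: [214, 100, 214, 100]
t=30: [89, 266, 89, 266]
t=31: [357, 80, 357, 80]
t=32: [28, 60, 28, 60]
t=33: [489, 440, 489, 440]
t=34: [241, 318, 241, 318]
t=35: [483, 362, 483, 362]
t=36: [101, 290, 101, 290]
t=37: [402, 107, 402, 107]
t=38: [86, 146, 86, 146]
t=39: [142, 49, 142, 49]
t=40: [439, 183, 439, 183]
t=41: [229, 229, 229, 229]
t=42: [322, 322, 322, 322]
t=43: [508, 508, 508, 508]
t=44: [367, 367, 367, 367]
t=45: [85, 85, 85, 85]
t=46: [34, 34, 34, 34]
t=47: [445, 445, 445, 445]
t=48: [241, 241, 241, 241]
t=49: [346, 346, 346, 346]
t=50: [43, 43, 43, 43]
t=51: [463, 463, 463, 463]
t=52: [277, 277, 277, 277]
t=53: [418, 418, 418, 418]
t=54: [187, 187, 187, 187]
t=55: [238, 238, 238, 238]
t=56: [340, 340, 340, 340]
t=57: [31, 31, 31, 31]
t=58: [439, 439, 439, 439]
t=59: [229, 229, 229, 229]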